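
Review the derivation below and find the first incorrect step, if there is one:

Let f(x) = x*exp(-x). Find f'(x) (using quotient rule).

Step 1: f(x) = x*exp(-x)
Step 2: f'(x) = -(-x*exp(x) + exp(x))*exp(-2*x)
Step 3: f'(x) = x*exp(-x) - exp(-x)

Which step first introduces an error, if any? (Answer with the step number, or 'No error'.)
Step 2

Step 2 is incorrect due to a sign flip.
The step shows: -(-x*exp(x) + exp(x))*exp(-2*x)
The correct value should be: (-x*exp(x) + exp(x))*exp(-2*x)

Explanation: The sign of the whole expression was flipped: the term (-x*exp(x) + exp(x))*exp(-2*x) was incorrectly written as -(-x*exp(x) + exp(x))*exp(-2*x)
The later steps are derived from this incorrect expression, so the error originates in Step 2.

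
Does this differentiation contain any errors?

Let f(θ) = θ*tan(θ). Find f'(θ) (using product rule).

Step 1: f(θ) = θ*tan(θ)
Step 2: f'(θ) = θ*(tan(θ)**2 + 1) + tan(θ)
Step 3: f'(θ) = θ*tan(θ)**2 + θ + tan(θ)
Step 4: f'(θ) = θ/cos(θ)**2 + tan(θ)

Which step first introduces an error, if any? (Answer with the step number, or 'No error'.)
No error

All steps in this derivation are correct.
The final answer f'(θ) = θ/cos(θ)**2 + tan(θ) is valid.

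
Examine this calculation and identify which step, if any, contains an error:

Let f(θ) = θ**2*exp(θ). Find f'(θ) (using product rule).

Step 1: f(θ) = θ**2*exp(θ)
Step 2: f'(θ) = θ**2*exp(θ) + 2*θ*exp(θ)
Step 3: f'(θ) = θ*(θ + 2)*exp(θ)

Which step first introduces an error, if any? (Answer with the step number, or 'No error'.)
No error

All steps in this derivation are correct.
The final answer f'(θ) = θ*(θ + 2)*exp(θ) is valid.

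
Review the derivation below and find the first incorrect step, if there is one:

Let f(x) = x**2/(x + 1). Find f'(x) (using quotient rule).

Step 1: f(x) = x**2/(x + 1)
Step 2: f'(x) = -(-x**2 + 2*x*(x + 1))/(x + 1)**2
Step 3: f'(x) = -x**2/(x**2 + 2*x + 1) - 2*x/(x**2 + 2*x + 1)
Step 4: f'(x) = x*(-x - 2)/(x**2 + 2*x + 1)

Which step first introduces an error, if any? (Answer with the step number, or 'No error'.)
Step 2

Step 2 is incorrect due to a sign flip.
The step shows: -(-x**2 + 2*x*(x + 1))/(x + 1)**2
The correct value should be: (-x**2 + 2*x*(x + 1))/(x + 1)**2

Explanation: The sign of the whole expression was flipped: the term (-x**2 + 2*x*(x + 1))/(x + 1)**2 was incorrectly written as -(-x**2 + 2*x*(x + 1))/(x + 1)**2
The later steps are derived from this incorrect expression, so the error originates in Step 2.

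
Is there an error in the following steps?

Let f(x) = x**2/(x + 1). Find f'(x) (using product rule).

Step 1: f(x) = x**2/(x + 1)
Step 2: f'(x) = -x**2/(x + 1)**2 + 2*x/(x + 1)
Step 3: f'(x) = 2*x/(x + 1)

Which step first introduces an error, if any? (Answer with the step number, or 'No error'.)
Step 3

Step 3 is incorrect due to a dropped term.
The step shows: 2*x/(x + 1)
The correct value should be: -x**2/(x**2 + 2*x + 1) + 2*x/(x + 1)

Explanation: A term was dropped: the term -x**2/(x**2 + 2*x + 1) was incorrectly omitted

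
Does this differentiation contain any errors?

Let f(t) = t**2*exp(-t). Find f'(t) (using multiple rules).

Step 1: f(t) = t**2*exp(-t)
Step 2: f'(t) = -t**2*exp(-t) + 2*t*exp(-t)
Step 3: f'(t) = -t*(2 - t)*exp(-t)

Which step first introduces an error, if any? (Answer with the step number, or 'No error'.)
Step 3

Step 3 is incorrect due to a sign flip.
The step shows: -t*(2 - t)*exp(-t)
The correct value should be: t*(2 - t)*exp(-t)

Explanation: The sign of the whole expression was flipped: the term t*(2 - t)*exp(-t) was incorrectly written as -t*(2 - t)*exp(-t)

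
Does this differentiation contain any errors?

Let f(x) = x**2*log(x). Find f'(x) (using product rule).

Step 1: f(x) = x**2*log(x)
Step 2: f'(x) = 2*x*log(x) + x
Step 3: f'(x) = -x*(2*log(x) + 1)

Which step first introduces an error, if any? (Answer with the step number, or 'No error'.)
Step 3

Step 3 is incorrect due to a sign flip.
The step shows: -x*(2*log(x) + 1)
The correct value should be: x*(2*log(x) + 1)

Explanation: The sign of the whole expression was flipped: the term x*(2*log(x) + 1) was incorrectly written as -x*(2*log(x) + 1)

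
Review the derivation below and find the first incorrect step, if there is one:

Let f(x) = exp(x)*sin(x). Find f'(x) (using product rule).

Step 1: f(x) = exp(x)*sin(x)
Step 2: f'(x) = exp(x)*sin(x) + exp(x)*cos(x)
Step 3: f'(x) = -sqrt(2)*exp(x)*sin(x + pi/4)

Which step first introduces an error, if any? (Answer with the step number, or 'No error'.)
Step 3

Step 3 is incorrect due to a sign flip.
The step shows: -sqrt(2)*exp(x)*sin(x + pi/4)
The correct value should be: sqrt(2)*exp(x)*sin(x + pi/4)

Explanation: The sign of the whole expression was flipped: the term sqrt(2)*exp(x)*sin(x + pi/4) was incorrectly written as -sqrt(2)*exp(x)*sin(x + pi/4)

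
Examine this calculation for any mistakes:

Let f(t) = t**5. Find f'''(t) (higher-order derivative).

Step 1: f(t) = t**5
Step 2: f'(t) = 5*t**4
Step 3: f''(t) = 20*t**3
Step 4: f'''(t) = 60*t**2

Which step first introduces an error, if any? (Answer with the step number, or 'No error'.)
No error

All steps in this derivation are correct.
The final answer f'''(t) = 60*t**2 is valid.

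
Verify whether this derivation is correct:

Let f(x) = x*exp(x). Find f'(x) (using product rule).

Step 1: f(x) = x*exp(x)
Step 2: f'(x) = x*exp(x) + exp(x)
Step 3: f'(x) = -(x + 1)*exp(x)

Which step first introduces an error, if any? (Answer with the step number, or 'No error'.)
Step 3

Step 3 is incorrect due to a sign flip.
The step shows: -(x + 1)*exp(x)
The correct value should be: (x + 1)*exp(x)

Explanation: The sign of the whole expression was flipped: the term (x + 1)*exp(x) was incorrectly written as -(x + 1)*exp(x)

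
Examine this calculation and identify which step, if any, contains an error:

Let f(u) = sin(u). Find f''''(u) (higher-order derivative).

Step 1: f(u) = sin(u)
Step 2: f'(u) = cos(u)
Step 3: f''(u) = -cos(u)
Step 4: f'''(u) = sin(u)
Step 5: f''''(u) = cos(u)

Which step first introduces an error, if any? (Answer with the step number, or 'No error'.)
Step 3

Step 3 is incorrect due to a wrong trig function.
The step shows: -cos(u)
The correct value should be: -sin(u)

Explanation: sin(u) was incorrectly written as cos(u): the term -sin(u) was incorrectly written as -cos(u)
The later steps are derived from this incorrect expression, so the error originates in Step 3.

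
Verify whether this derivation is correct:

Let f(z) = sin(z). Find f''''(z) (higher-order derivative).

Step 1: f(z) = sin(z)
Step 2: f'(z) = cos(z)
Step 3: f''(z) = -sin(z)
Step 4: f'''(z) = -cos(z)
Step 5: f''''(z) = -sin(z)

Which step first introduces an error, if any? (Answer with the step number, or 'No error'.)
Step 5

Step 5 is incorrect due to a sign flip.
The step shows: -sin(z)
The correct value should be: sin(z)

Explanation: The sign of the whole expression was flipped: the term sin(z) was incorrectly written as -sin(z)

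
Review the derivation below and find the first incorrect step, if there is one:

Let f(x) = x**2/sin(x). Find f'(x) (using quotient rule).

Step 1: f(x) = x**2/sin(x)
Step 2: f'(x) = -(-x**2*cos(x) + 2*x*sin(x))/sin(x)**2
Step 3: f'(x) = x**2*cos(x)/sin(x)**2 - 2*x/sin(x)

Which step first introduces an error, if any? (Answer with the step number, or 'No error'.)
Step 2

Step 2 is incorrect due to a sign flip.
The step shows: -(-x**2*cos(x) + 2*x*sin(x))/sin(x)**2
The correct value should be: (-x**2*cos(x) + 2*x*sin(x))/sin(x)**2

Explanation: The sign of the whole expression was flipped: the term (-x**2*cos(x) + 2*x*sin(x))/sin(x)**2 was incorrectly written as -(-x**2*cos(x) + 2*x*sin(x))/sin(x)**2
The later steps are derived from this incorrect expression, so the error originates in Step 2.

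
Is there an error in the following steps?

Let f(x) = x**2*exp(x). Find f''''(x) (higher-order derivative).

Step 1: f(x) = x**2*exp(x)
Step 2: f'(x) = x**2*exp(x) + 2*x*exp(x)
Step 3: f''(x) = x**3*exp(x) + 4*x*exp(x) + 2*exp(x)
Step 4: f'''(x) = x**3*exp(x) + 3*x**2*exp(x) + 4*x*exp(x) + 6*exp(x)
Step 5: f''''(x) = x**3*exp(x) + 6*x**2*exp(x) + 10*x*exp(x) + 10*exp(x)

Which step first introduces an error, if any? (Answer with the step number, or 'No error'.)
Step 3

Step 3 is incorrect due to a wrong exponent.
The step shows: x**3*exp(x) + 4*x*exp(x) + 2*exp(x)
The correct value should be: x**2*exp(x) + 4*x*exp(x) + 2*exp(x)

Explanation: The exponent 2 on x was incorrectly written as 3: the term x**2*exp(x) was incorrectly written as x**3*exp(x)
The later steps are derived from this incorrect expression, so the error originates in Step 3.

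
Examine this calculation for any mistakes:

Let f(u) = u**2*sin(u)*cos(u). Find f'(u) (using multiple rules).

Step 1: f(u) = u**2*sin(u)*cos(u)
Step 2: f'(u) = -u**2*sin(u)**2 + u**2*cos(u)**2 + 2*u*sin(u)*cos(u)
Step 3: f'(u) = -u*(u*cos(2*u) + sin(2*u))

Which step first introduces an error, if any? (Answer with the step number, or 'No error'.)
Step 3

Step 3 is incorrect due to a sign flip.
The step shows: -u*(u*cos(2*u) + sin(2*u))
The correct value should be: u*(u*cos(2*u) + sin(2*u))

Explanation: The sign of the whole expression was flipped: the term u*(u*cos(2*u) + sin(2*u)) was incorrectly written as -u*(u*cos(2*u) + sin(2*u))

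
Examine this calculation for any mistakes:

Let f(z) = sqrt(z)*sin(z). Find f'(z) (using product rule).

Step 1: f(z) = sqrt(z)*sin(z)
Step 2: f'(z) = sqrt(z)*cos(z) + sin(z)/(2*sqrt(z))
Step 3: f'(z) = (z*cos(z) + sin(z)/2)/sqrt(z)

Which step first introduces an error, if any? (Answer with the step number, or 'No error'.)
No error

All steps in this derivation are correct.
The final answer f'(z) = (z*cos(z) + sin(z)/2)/sqrt(z) is valid.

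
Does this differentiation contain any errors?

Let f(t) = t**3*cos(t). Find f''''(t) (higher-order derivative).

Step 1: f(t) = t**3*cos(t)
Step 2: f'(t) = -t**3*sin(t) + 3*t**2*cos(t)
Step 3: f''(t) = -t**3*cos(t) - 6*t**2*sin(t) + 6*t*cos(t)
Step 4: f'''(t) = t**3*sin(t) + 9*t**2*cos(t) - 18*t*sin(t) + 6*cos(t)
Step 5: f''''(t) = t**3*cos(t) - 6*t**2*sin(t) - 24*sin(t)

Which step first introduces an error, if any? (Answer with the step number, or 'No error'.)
Step 4

Step 4 is incorrect due to a sign flip.
The step shows: t**3*sin(t) + 9*t**2*cos(t) - 18*t*sin(t) + 6*cos(t)
The correct value should be: t**3*sin(t) - 9*t**2*cos(t) - 18*t*sin(t) + 6*cos(t)

Explanation: The sign of one term was flipped: the term -9*t**2*cos(t) was incorrectly written as 9*t**2*cos(t)
The later steps are derived from this incorrect expression, so the error originates in Step 4.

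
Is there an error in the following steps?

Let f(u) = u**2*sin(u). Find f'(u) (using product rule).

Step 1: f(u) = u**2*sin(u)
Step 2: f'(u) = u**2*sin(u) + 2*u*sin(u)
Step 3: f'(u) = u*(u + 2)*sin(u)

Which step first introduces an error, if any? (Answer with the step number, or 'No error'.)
Step 2

Step 2 is incorrect due to a wrong trig function.
The step shows: u**2*sin(u) + 2*u*sin(u)
The correct value should be: u**2*cos(u) + 2*u*sin(u)

Explanation: cos(u) was incorrectly written as sin(u): the term u**2*cos(u) was incorrectly written as u**2*sin(u)
The later steps are derived from this incorrect expression, so the error originates in Step 2.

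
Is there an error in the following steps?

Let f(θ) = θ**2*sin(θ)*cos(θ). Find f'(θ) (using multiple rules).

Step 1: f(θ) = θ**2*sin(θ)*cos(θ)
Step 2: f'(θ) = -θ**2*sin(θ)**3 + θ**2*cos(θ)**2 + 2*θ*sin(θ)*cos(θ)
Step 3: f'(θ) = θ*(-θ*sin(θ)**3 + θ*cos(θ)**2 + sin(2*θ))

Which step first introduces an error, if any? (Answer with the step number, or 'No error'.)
Step 2

Step 2 is incorrect due to a wrong exponent.
The step shows: -θ**2*sin(θ)**3 + θ**2*cos(θ)**2 + 2*θ*sin(θ)*cos(θ)
The correct value should be: -θ**2*sin(θ)**2 + θ**2*cos(θ)**2 + 2*θ*sin(θ)*cos(θ)

Explanation: The exponent 2 on sin(θ) was incorrectly written as 3: the term -θ**2*sin(θ)**2 was incorrectly written as -θ**2*sin(θ)**3
The later steps are derived from this incorrect expression, so the error originates in Step 2.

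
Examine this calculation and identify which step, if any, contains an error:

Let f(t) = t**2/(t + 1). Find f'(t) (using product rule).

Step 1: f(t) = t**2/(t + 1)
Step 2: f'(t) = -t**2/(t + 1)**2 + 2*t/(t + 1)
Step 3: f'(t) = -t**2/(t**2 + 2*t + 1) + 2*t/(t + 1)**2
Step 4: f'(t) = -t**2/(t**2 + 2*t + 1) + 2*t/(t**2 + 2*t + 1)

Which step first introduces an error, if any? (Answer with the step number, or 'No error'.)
Step 3

Step 3 is incorrect due to a wrong exponent.
The step shows: -t**2/(t**2 + 2*t + 1) + 2*t/(t + 1)**2
The correct value should be: -t**2/(t**2 + 2*t + 1) + 2*t/(t + 1)

Explanation: The exponent -1 on t + 1 was incorrectly written as -2: the term 2*t/(t + 1) was incorrectly written as 2*t/(t + 1)**2
The later steps are derived from this incorrect expression, so the error originates in Step 3.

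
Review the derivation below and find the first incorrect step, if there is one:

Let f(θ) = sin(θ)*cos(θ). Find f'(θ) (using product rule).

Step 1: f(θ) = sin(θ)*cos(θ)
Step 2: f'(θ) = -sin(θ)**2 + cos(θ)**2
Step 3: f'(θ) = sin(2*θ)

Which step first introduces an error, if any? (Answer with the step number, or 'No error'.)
Step 3

Step 3 is incorrect due to a wrong trig function.
The step shows: sin(2*θ)
The correct value should be: cos(2*θ)

Explanation: cos(2*θ) was incorrectly written as sin(2*θ): the term cos(2*θ) was incorrectly written as sin(2*θ)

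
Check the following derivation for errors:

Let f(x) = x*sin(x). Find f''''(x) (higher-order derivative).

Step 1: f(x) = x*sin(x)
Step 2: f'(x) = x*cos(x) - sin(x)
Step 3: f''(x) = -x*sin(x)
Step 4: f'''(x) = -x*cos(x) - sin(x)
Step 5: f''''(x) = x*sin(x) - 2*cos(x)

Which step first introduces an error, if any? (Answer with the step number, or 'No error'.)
Step 2

Step 2 is incorrect due to a sign flip.
The step shows: x*cos(x) - sin(x)
The correct value should be: x*cos(x) + sin(x)

Explanation: The sign of one term was flipped: the term sin(x) was incorrectly written as -sin(x)
The later steps are derived from this incorrect expression, so the error originates in Step 2.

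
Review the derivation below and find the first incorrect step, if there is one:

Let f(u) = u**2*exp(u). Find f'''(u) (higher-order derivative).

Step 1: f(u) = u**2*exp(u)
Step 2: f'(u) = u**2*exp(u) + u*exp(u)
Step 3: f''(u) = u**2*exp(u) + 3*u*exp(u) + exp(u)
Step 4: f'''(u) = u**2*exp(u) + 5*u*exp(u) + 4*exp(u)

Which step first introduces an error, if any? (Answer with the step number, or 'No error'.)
Step 2

Step 2 is incorrect due to a wrong coefficient.
The step shows: u**2*exp(u) + u*exp(u)
The correct value should be: u**2*exp(u) + 2*u*exp(u)

Explanation: The coefficient 2 was incorrectly written as 1: the term 2*u*exp(u) was incorrectly written as u*exp(u)
The later steps are derived from this incorrect expression, so the error originates in Step 2.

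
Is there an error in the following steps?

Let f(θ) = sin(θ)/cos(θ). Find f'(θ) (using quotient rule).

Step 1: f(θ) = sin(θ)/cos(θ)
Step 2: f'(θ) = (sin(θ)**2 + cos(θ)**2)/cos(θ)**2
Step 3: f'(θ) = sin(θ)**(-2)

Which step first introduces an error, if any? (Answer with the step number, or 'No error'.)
Step 3

Step 3 is incorrect due to a wrong trig function.
The step shows: sin(θ)**(-2)
The correct value should be: cos(θ)**(-2)

Explanation: cos(θ) was incorrectly written as sin(θ): the term cos(θ)**(-2) was incorrectly written as sin(θ)**(-2)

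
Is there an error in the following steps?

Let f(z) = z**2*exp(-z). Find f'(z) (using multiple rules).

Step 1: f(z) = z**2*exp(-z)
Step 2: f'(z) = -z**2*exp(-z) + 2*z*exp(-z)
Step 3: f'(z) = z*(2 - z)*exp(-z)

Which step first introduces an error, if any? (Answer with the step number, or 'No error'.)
No error

All steps in this derivation are correct.
The final answer f'(z) = z*(2 - z)*exp(-z) is valid.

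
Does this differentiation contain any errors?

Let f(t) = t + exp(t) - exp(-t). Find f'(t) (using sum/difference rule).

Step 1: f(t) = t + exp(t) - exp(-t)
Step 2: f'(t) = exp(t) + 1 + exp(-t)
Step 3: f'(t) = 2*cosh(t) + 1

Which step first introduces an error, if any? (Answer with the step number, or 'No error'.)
No error

All steps in this derivation are correct.
The final answer f'(t) = 2*cosh(t) + 1 is valid.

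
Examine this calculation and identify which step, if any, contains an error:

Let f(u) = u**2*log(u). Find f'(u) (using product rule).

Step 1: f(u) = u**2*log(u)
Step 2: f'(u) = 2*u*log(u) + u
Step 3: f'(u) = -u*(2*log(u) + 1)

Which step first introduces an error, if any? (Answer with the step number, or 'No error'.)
Step 3

Step 3 is incorrect due to a sign flip.
The step shows: -u*(2*log(u) + 1)
The correct value should be: u*(2*log(u) + 1)

Explanation: The sign of the whole expression was flipped: the term u*(2*log(u) + 1) was incorrectly written as -u*(2*log(u) + 1)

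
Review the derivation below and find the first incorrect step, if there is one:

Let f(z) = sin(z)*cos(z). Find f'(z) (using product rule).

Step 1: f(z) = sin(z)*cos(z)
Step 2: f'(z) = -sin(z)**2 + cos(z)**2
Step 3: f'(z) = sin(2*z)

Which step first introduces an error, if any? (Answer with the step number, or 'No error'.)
Step 3

Step 3 is incorrect due to a wrong trig function.
The step shows: sin(2*z)
The correct value should be: cos(2*z)

Explanation: cos(2*z) was incorrectly written as sin(2*z): the term cos(2*z) was incorrectly written as sin(2*z)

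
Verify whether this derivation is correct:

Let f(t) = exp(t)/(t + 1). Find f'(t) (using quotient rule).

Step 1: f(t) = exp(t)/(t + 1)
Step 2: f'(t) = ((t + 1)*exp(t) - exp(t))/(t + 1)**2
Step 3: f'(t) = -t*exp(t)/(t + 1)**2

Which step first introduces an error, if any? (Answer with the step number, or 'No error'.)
Step 3

Step 3 is incorrect due to a sign flip.
The step shows: -t*exp(t)/(t + 1)**2
The correct value should be: t*exp(t)/(t + 1)**2

Explanation: The sign of the whole expression was flipped: the term t*exp(t)/(t + 1)**2 was incorrectly written as -t*exp(t)/(t + 1)**2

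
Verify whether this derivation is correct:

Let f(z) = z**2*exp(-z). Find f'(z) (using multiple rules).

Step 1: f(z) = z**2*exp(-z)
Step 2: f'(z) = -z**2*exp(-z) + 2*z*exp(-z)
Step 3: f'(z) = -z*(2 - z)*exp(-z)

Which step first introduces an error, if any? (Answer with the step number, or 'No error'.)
Step 3

Step 3 is incorrect due to a sign flip.
The step shows: -z*(2 - z)*exp(-z)
The correct value should be: z*(2 - z)*exp(-z)

Explanation: The sign of the whole expression was flipped: the term z*(2 - z)*exp(-z) was incorrectly written as -z*(2 - z)*exp(-z)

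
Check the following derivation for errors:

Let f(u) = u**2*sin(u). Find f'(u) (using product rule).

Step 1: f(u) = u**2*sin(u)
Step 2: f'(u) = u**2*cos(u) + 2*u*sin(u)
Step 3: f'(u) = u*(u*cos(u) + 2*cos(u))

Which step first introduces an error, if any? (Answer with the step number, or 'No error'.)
Step 3

Step 3 is incorrect due to a wrong trig function.
The step shows: u*(u*cos(u) + 2*cos(u))
The correct value should be: u*(u*cos(u) + 2*sin(u))

Explanation: sin(u) was incorrectly written as cos(u): the term u*(u*cos(u) + 2*sin(u)) was incorrectly written as u*(u*cos(u) + 2*cos(u))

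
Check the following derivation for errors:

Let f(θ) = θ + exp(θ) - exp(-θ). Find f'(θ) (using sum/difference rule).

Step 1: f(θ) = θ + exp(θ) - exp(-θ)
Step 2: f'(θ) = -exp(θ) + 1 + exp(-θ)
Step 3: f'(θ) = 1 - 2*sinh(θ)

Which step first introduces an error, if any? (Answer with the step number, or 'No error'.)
Step 2

Step 2 is incorrect due to a sign flip.
The step shows: -exp(θ) + 1 + exp(-θ)
The correct value should be: exp(θ) + 1 + exp(-θ)

Explanation: The sign of one term was flipped: the term exp(θ) was incorrectly written as -exp(θ)
The later steps are derived from this incorrect expression, so the error originates in Step 2.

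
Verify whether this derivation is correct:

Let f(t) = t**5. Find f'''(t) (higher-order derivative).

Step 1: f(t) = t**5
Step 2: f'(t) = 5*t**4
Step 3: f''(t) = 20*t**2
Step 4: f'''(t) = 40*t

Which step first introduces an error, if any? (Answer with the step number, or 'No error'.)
Step 3

Step 3 is incorrect due to a wrong exponent.
The step shows: 20*t**2
The correct value should be: 20*t**3

Explanation: The exponent 3 on t was incorrectly written as 2: the term 20*t**3 was incorrectly written as 20*t**2
The later steps are derived from this incorrect expression, so the error originates in Step 3.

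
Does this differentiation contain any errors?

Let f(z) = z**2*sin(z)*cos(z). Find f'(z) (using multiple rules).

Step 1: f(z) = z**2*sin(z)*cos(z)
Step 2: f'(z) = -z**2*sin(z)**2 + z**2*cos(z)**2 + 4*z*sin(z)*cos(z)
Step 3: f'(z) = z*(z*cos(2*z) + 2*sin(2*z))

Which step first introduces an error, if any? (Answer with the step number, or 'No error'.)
Step 2

Step 2 is incorrect due to a wrong coefficient.
The step shows: -z**2*sin(z)**2 + z**2*cos(z)**2 + 4*z*sin(z)*cos(z)
The correct value should be: -z**2*sin(z)**2 + z**2*cos(z)**2 + 2*z*sin(z)*cos(z)

Explanation: The coefficient 2 was incorrectly written as 4: the term 2*z*sin(z)*cos(z) was incorrectly written as 4*z*sin(z)*cos(z)
The later steps are derived from this incorrect expression, so the error originates in Step 2.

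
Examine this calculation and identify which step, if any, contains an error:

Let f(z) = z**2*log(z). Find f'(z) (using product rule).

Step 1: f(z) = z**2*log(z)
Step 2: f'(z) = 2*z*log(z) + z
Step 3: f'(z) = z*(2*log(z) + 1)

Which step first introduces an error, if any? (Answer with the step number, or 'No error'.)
No error

All steps in this derivation are correct.
The final answer f'(z) = z*(2*log(z) + 1) is valid.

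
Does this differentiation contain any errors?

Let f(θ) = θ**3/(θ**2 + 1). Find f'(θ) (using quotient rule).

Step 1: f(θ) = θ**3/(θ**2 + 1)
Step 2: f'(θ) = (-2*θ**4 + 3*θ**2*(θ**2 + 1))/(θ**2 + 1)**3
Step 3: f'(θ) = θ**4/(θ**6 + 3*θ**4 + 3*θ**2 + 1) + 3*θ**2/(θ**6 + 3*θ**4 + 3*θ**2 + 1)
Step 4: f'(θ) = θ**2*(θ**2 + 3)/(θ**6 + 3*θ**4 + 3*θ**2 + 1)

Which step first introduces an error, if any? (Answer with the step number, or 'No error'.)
Step 2

Step 2 is incorrect due to a wrong exponent.
The step shows: (-2*θ**4 + 3*θ**2*(θ**2 + 1))/(θ**2 + 1)**3
The correct value should be: (-2*θ**4 + 3*θ**2*(θ**2 + 1))/(θ**2 + 1)**2

Explanation: The exponent -2 on θ**2 + 1 was incorrectly written as -3: the term (-2*θ**4 + 3*θ**2*(θ**2 + 1))/(θ**2 + 1)**2 was incorrectly written as (-2*θ**4 + 3*θ**2*(θ**2 + 1))/(θ**2 + 1)**3
The later steps are derived from this incorrect expression, so the error originates in Step 2.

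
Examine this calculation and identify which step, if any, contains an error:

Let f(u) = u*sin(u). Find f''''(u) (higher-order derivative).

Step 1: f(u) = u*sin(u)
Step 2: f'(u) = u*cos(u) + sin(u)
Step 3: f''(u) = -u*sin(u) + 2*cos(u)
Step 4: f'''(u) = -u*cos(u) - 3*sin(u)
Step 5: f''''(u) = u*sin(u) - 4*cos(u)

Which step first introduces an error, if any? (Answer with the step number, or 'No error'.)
No error

All steps in this derivation are correct.
The final answer f''''(u) = u*sin(u) - 4*cos(u) is valid.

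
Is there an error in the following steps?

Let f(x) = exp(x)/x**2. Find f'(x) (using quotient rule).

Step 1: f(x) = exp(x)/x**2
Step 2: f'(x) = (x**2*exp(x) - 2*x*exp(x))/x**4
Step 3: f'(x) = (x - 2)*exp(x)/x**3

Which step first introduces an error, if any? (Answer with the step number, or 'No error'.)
No error

All steps in this derivation are correct.
The final answer f'(x) = (x - 2)*exp(x)/x**3 is valid.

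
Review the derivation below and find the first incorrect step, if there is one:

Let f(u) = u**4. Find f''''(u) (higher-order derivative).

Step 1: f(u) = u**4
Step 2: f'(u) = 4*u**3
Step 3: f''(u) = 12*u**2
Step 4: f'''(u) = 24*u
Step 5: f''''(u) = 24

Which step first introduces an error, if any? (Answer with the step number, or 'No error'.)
No error

All steps in this derivation are correct.
The final answer f''''(u) = 24 is valid.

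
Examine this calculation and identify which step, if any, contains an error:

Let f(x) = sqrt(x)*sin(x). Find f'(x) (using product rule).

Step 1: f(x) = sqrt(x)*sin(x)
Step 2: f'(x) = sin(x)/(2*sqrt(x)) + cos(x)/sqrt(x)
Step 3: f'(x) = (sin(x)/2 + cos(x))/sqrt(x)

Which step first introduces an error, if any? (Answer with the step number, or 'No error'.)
Step 2

Step 2 is incorrect due to a wrong exponent.
The step shows: sin(x)/(2*sqrt(x)) + cos(x)/sqrt(x)
The correct value should be: sqrt(x)*cos(x) + sin(x)/(2*sqrt(x))

Explanation: The exponent 1/2 on x was incorrectly written as -1/2: the term sqrt(x)*cos(x) was incorrectly written as cos(x)/sqrt(x)
The later steps are derived from this incorrect expression, so the error originates in Step 2.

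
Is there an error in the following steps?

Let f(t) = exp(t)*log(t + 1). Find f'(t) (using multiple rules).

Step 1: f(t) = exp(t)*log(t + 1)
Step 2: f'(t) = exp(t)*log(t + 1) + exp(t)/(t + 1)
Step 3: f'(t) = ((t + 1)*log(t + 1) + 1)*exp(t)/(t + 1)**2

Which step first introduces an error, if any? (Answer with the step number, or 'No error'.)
Step 3

Step 3 is incorrect due to a wrong exponent.
The step shows: ((t + 1)*log(t + 1) + 1)*exp(t)/(t + 1)**2
The correct value should be: ((t + 1)*log(t + 1) + 1)*exp(t)/(t + 1)

Explanation: The exponent -1 on t + 1 was incorrectly written as -2: the term ((t + 1)*log(t + 1) + 1)*exp(t)/(t + 1) was incorrectly written as ((t + 1)*log(t + 1) + 1)*exp(t)/(t + 1)**2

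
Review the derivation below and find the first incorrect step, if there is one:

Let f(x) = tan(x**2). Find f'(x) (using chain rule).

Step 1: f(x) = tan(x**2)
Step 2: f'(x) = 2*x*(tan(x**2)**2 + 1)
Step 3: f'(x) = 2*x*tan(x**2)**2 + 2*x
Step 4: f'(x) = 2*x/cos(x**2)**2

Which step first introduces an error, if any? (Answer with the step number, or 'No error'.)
No error

All steps in this derivation are correct.
The final answer f'(x) = 2*x/cos(x**2)**2 is valid.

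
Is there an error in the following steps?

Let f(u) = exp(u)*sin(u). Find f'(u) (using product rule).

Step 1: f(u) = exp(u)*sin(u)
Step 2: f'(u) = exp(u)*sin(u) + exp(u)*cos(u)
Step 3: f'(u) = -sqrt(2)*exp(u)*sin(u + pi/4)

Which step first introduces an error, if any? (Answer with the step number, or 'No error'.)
Step 3

Step 3 is incorrect due to a sign flip.
The step shows: -sqrt(2)*exp(u)*sin(u + pi/4)
The correct value should be: sqrt(2)*exp(u)*sin(u + pi/4)

Explanation: The sign of the whole expression was flipped: the term sqrt(2)*exp(u)*sin(u + pi/4) was incorrectly written as -sqrt(2)*exp(u)*sin(u + pi/4)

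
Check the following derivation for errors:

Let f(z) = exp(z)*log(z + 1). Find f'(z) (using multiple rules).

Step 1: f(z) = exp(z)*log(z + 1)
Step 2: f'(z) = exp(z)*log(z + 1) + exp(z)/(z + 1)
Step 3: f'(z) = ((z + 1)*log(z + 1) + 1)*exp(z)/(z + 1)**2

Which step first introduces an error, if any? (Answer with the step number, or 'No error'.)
Step 3

Step 3 is incorrect due to a wrong exponent.
The step shows: ((z + 1)*log(z + 1) + 1)*exp(z)/(z + 1)**2
The correct value should be: ((z + 1)*log(z + 1) + 1)*exp(z)/(z + 1)

Explanation: The exponent -1 on z + 1 was incorrectly written as -2: the term ((z + 1)*log(z + 1) + 1)*exp(z)/(z + 1) was incorrectly written as ((z + 1)*log(z + 1) + 1)*exp(z)/(z + 1)**2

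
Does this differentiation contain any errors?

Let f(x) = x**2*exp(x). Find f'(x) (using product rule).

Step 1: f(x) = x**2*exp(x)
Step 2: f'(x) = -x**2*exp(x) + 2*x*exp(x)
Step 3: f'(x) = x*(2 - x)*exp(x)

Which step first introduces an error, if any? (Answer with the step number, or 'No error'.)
Step 2

Step 2 is incorrect due to a sign flip.
The step shows: -x**2*exp(x) + 2*x*exp(x)
The correct value should be: x**2*exp(x) + 2*x*exp(x)

Explanation: The sign of one term was flipped: the term x**2*exp(x) was incorrectly written as -x**2*exp(x)
The later steps are derived from this incorrect expression, so the error originates in Step 2.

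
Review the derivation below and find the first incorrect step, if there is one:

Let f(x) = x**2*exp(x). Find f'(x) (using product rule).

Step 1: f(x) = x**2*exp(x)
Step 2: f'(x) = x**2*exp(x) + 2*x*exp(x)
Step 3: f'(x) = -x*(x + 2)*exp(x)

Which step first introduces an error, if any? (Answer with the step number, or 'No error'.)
Step 3

Step 3 is incorrect due to a sign flip.
The step shows: -x*(x + 2)*exp(x)
The correct value should be: x*(x + 2)*exp(x)

Explanation: The sign of the whole expression was flipped: the term x*(x + 2)*exp(x) was incorrectly written as -x*(x + 2)*exp(x)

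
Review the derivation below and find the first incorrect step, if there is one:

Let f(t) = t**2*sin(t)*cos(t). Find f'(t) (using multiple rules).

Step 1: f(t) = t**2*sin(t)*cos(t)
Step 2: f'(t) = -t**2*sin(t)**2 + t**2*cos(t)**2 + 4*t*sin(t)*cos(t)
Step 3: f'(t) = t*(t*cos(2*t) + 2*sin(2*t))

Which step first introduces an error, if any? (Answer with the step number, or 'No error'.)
Step 2

Step 2 is incorrect due to a wrong coefficient.
The step shows: -t**2*sin(t)**2 + t**2*cos(t)**2 + 4*t*sin(t)*cos(t)
The correct value should be: -t**2*sin(t)**2 + t**2*cos(t)**2 + 2*t*sin(t)*cos(t)

Explanation: The coefficient 2 was incorrectly written as 4: the term 2*t*sin(t)*cos(t) was incorrectly written as 4*t*sin(t)*cos(t)
The later steps are derived from this incorrect expression, so the error originates in Step 2.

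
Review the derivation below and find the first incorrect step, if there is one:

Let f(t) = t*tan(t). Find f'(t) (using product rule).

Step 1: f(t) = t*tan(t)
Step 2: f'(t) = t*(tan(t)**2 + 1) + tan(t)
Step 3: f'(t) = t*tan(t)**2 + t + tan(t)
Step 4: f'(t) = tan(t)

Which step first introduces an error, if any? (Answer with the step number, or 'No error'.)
Step 4

Step 4 is incorrect due to a dropped term.
The step shows: tan(t)
The correct value should be: t/cos(t)**2 + tan(t)

Explanation: A term was dropped: the term t/cos(t)**2 was incorrectly omitted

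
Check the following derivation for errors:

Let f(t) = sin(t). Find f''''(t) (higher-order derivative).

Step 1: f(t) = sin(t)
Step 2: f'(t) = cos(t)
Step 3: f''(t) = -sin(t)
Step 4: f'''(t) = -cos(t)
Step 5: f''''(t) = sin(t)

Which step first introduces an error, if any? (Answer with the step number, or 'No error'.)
No error

All steps in this derivation are correct.
The final answer f''''(t) = sin(t) is valid.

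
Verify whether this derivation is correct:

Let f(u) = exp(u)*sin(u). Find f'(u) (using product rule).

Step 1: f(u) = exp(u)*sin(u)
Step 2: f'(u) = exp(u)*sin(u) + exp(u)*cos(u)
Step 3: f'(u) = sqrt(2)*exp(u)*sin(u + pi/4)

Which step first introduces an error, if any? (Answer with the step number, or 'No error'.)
No error

All steps in this derivation are correct.
The final answer f'(u) = sqrt(2)*exp(u)*sin(u + pi/4) is valid.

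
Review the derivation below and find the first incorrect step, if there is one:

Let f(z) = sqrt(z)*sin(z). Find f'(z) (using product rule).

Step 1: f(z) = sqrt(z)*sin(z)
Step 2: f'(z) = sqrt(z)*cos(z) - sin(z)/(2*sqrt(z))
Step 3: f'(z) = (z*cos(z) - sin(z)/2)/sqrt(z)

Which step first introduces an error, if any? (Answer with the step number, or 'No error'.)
Step 2

Step 2 is incorrect due to a sign flip.
The step shows: sqrt(z)*cos(z) - sin(z)/(2*sqrt(z))
The correct value should be: sqrt(z)*cos(z) + sin(z)/(2*sqrt(z))

Explanation: The sign of one term was flipped: the term sin(z)/(2*sqrt(z)) was incorrectly written as -sin(z)/(2*sqrt(z))
The later steps are derived from this incorrect expression, so the error originates in Step 2.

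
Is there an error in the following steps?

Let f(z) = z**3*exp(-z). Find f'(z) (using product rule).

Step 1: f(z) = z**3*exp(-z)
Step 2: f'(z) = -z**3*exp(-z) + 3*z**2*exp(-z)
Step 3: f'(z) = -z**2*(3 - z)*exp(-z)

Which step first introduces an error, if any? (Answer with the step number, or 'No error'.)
Step 3

Step 3 is incorrect due to a sign flip.
The step shows: -z**2*(3 - z)*exp(-z)
The correct value should be: z**2*(3 - z)*exp(-z)

Explanation: The sign of the whole expression was flipped: the term z**2*(3 - z)*exp(-z) was incorrectly written as -z**2*(3 - z)*exp(-z)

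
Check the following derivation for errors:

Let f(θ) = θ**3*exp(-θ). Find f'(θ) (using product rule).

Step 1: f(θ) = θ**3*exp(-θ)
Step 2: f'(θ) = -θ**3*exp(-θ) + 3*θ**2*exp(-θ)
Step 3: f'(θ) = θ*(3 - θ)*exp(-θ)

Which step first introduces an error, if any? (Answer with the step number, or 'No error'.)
Step 3

Step 3 is incorrect due to a wrong exponent.
The step shows: θ*(3 - θ)*exp(-θ)
The correct value should be: θ**2*(3 - θ)*exp(-θ)

Explanation: The exponent 2 on θ was incorrectly written as 1: the term θ**2*(3 - θ)*exp(-θ) was incorrectly written as θ*(3 - θ)*exp(-θ)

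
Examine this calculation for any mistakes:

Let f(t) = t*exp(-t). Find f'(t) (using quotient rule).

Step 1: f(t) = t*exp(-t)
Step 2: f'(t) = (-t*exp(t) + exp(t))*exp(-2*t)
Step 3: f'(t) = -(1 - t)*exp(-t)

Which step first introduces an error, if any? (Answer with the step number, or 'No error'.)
Step 3

Step 3 is incorrect due to a sign flip.
The step shows: -(1 - t)*exp(-t)
The correct value should be: (1 - t)*exp(-t)

Explanation: The sign of the whole expression was flipped: the term (1 - t)*exp(-t) was incorrectly written as -(1 - t)*exp(-t)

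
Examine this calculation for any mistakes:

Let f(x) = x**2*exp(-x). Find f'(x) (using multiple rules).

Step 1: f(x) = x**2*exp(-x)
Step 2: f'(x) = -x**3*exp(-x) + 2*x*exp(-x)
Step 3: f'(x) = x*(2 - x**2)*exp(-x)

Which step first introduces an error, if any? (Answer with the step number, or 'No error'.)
Step 2

Step 2 is incorrect due to a wrong exponent.
The step shows: -x**3*exp(-x) + 2*x*exp(-x)
The correct value should be: -x**2*exp(-x) + 2*x*exp(-x)

Explanation: The exponent 2 on x was incorrectly written as 3: the term -x**2*exp(-x) was incorrectly written as -x**3*exp(-x)
The later steps are derived from this incorrect expression, so the error originates in Step 2.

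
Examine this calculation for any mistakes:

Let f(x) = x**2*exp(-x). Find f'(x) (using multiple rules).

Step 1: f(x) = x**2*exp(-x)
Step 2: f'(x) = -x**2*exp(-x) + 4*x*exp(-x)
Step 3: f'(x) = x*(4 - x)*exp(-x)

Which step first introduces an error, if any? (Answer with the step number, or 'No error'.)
Step 2

Step 2 is incorrect due to a wrong coefficient.
The step shows: -x**2*exp(-x) + 4*x*exp(-x)
The correct value should be: -x**2*exp(-x) + 2*x*exp(-x)

Explanation: The coefficient 2 was incorrectly written as 4: the term 2*x*exp(-x) was incorrectly written as 4*x*exp(-x)
The later steps are derived from this incorrect expression, so the error originates in Step 2.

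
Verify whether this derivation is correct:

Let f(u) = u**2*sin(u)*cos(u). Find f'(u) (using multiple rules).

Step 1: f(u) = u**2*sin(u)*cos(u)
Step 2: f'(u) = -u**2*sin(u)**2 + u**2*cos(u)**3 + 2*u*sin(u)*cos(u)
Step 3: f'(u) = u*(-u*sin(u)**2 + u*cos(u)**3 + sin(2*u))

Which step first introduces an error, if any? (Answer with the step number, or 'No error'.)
Step 2

Step 2 is incorrect due to a wrong exponent.
The step shows: -u**2*sin(u)**2 + u**2*cos(u)**3 + 2*u*sin(u)*cos(u)
The correct value should be: -u**2*sin(u)**2 + u**2*cos(u)**2 + 2*u*sin(u)*cos(u)

Explanation: The exponent 2 on cos(u) was incorrectly written as 3: the term u**2*cos(u)**2 was incorrectly written as u**2*cos(u)**3
The later steps are derived from this incorrect expression, so the error originates in Step 2.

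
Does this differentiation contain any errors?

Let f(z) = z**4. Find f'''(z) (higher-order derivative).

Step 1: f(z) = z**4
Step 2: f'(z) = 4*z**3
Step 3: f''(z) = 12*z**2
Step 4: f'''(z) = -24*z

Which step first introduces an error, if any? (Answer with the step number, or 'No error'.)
Step 4

Step 4 is incorrect due to a sign flip.
The step shows: -24*z
The correct value should be: 24*z

Explanation: The sign of the whole expression was flipped: the term 24*z was incorrectly written as -24*z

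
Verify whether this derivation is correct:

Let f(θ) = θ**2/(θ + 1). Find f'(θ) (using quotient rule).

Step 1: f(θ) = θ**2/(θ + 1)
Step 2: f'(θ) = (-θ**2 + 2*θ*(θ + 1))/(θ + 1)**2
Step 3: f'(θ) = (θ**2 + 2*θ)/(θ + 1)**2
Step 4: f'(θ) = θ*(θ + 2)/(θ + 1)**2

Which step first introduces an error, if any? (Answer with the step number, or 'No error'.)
No error

All steps in this derivation are correct.
The final answer f'(θ) = θ*(θ + 2)/(θ + 1)**2 is valid.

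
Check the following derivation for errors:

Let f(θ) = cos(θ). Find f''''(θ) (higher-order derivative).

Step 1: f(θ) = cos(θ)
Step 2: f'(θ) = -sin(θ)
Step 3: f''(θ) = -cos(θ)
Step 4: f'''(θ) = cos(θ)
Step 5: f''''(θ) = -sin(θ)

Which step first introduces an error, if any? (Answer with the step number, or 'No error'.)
Step 4

Step 4 is incorrect due to a wrong trig function.
The step shows: cos(θ)
The correct value should be: sin(θ)

Explanation: sin(θ) was incorrectly written as cos(θ): the term sin(θ) was incorrectly written as cos(θ)
The later steps are derived from this incorrect expression, so the error originates in Step 4.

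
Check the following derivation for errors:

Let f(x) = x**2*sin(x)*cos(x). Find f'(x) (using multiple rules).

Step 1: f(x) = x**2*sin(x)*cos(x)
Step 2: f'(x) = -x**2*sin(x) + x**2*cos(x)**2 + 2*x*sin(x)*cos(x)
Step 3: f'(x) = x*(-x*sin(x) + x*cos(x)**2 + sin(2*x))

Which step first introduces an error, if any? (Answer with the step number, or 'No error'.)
Step 2

Step 2 is incorrect due to a wrong exponent.
The step shows: -x**2*sin(x) + x**2*cos(x)**2 + 2*x*sin(x)*cos(x)
The correct value should be: -x**2*sin(x)**2 + x**2*cos(x)**2 + 2*x*sin(x)*cos(x)

Explanation: The exponent 2 on sin(x) was incorrectly written as 1: the term -x**2*sin(x)**2 was incorrectly written as -x**2*sin(x)
The later steps are derived from this incorrect expression, so the error originates in Step 2.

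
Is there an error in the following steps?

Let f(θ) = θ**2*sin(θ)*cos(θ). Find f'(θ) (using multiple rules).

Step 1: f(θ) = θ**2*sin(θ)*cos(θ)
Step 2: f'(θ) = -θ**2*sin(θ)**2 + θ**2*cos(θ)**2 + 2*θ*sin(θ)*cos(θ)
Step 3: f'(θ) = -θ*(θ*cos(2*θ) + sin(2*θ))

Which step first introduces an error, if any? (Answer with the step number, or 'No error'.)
Step 3

Step 3 is incorrect due to a sign flip.
The step shows: -θ*(θ*cos(2*θ) + sin(2*θ))
The correct value should be: θ*(θ*cos(2*θ) + sin(2*θ))

Explanation: The sign of the whole expression was flipped: the term θ*(θ*cos(2*θ) + sin(2*θ)) was incorrectly written as -θ*(θ*cos(2*θ) + sin(2*θ))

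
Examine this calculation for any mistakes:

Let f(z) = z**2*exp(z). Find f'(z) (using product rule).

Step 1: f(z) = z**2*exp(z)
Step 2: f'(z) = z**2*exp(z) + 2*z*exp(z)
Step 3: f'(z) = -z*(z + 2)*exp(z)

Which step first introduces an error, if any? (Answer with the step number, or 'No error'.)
Step 3

Step 3 is incorrect due to a sign flip.
The step shows: -z*(z + 2)*exp(z)
The correct value should be: z*(z + 2)*exp(z)

Explanation: The sign of the whole expression was flipped: the term z*(z + 2)*exp(z) was incorrectly written as -z*(z + 2)*exp(z)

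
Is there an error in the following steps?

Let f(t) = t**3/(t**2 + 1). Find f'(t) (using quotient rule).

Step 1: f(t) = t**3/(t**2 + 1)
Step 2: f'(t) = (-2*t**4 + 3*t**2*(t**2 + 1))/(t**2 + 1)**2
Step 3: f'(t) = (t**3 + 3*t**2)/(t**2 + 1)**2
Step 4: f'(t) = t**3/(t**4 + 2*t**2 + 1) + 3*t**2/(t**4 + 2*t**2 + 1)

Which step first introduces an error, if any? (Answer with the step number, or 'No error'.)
Step 3

Step 3 is incorrect due to a wrong exponent.
The step shows: (t**3 + 3*t**2)/(t**2 + 1)**2
The correct value should be: (t**4 + 3*t**2)/(t**2 + 1)**2

Explanation: The exponent 4 on t was incorrectly written as 3: the term (t**4 + 3*t**2)/(t**2 + 1)**2 was incorrectly written as (t**3 + 3*t**2)/(t**2 + 1)**2
The later steps are derived from this incorrect expression, so the error originates in Step 3.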